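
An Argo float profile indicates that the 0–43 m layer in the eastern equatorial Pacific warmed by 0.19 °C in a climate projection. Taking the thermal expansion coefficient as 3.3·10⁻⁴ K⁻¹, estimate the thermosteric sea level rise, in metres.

Δh = αΔT·H = 3.3×10⁻⁴ × 0.19 × 43 = 0.0026961 m

0.0027 m of thermosteric rise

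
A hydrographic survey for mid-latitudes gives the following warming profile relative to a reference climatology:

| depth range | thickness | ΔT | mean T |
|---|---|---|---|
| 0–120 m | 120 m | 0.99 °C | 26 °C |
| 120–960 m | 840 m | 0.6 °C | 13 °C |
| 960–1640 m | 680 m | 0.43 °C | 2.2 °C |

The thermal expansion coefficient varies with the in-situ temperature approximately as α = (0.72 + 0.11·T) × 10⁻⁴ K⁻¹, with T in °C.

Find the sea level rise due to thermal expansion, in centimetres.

Layer 1: α = (0.72 + 0.11×26)×10⁻⁴ = 3.58×10⁻⁴ K⁻¹
Layer 2: α = (0.72 + 0.11×13)×10⁻⁴ = 2.15×10⁻⁴ K⁻¹
Layer 3: α = (0.72 + 0.11×2.2)×10⁻⁴ = 0.962×10⁻⁴ K⁻¹
Layer 1: 0.99 × 120 × 3.58×10⁻⁴ = 0.0425304 m
840 × 2.15×10⁻⁴ × 0.6 = 0.10836 m
Layer 3: 0.43 × 0.962×10⁻⁴ × 680 = 0.02812888 m
Δh = 0.0425304 + 0.10836 + 0.02812888 = 0.17901928 m

about 17.9 cm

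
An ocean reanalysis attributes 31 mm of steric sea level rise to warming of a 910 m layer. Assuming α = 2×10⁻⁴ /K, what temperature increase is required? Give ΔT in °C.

ΔT ≈ 0.170 °C

ΔT = Δh/(αH) = 0.031 / (2×10⁻⁴ × 910) ≈ 0.1703 °C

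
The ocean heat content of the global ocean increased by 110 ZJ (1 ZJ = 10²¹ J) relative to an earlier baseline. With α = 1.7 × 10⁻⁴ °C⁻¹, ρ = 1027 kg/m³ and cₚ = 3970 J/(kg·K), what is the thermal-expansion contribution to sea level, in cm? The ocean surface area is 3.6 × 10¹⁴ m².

Per unit area: Q = 110×10²¹ / (3.6×10¹⁴) ≈ 3.056×10⁸ J/m²
Δh = αQ/(ρcₚ) = 1.7×10⁻⁴ × 3.056×10⁸ / (1027 × 3970) ≈ 0.012742 m

1.27 cm of thermosteric rise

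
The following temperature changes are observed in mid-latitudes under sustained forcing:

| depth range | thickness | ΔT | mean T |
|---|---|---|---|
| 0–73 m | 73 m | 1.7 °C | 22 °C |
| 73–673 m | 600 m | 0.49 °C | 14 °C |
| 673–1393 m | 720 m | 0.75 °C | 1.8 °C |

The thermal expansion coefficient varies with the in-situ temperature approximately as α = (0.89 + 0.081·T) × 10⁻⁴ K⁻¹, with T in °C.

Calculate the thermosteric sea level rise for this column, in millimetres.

Layer 1: α = (0.89 + 0.081×22)×10⁻⁴ = 2.672×10⁻⁴ K⁻¹
Layer 2: α = (0.89 + 0.081×14)×10⁻⁴ = 2.024×10⁻⁴ K⁻¹
Layer 3: α = (0.89 + 0.081×1.8)×10⁻⁴ = 1.0358×10⁻⁴ K⁻¹
Layer 1: 73 × 2.672×10⁻⁴ × 1.7 = 0.03315952 m
600 × 0.49 × 2.024×10⁻⁴ = 0.0595056 m
720 × 1.0358×10⁻⁴ × 0.75 = 0.0559332 m
Δh = 0.03315952 + 0.0595056 + 0.0559332 = 0.14859832 m

Δh ≈ 149 mm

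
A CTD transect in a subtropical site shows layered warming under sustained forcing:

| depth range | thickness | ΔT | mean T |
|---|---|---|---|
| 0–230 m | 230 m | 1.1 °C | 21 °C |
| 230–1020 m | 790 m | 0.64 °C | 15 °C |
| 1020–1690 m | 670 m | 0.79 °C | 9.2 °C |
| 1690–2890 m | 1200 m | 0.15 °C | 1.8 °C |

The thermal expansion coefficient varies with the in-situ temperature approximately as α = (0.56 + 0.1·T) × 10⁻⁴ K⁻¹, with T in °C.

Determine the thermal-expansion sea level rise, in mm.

Layer 1: α = (0.56 + 0.1×21)×10⁻⁴ = 2.66×10⁻⁴ K⁻¹
Layer 2: α = (0.56 + 0.1×15)×10⁻⁴ = 2.06×10⁻⁴ K⁻¹
Layer 3: α = (0.56 + 0.1×9.2)×10⁻⁴ = 1.48×10⁻⁴ K⁻¹
Layer 4: α = (0.56 + 0.1×1.8)×10⁻⁴ = 0.74×10⁻⁴ K⁻¹
Layer 1: 2.66×10⁻⁴ × 1.1 × 230 = 0.067298 m
2.06×10⁻⁴ × 0.64 × 790 = 0.1041536 m
Layer 3: 1.48×10⁻⁴ × 670 × 0.79 = 0.0783364 m
0.74×10⁻⁴ × 0.15 × 1200 = 0.01332 m
Δh = 0.067298 + 0.1041536 + 0.0783364 + 0.01332 = 0.263108 m

260 mm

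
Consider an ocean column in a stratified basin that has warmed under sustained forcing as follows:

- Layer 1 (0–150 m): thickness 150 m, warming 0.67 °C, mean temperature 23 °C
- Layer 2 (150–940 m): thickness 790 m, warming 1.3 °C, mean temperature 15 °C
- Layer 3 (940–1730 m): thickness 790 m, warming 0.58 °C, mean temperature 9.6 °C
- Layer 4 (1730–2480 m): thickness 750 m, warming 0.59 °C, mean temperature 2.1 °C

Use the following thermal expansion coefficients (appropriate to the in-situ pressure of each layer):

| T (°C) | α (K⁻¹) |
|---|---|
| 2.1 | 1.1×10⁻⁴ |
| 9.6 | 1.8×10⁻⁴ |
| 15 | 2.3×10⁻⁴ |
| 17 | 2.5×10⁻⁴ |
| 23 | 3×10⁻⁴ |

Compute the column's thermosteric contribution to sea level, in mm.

400 mm

Layer 1 at 23 °C → α = 3×10⁻⁴ K⁻¹
Layer 2 at 15 °C → α = 2.3×10⁻⁴ K⁻¹
Layer 3 at 9.6 °C → α = 1.8×10⁻⁴ K⁻¹
Layer 4 at 2.1 °C → α = 1.1×10⁻⁴ K⁻¹
0–150 m: 3×10⁻⁴ × 150 × 0.67 = 0.03015 m
2.3×10⁻⁴ × 790 × 1.3 = 0.23621 m
Layer 3: 790 × 0.58 × 1.8×10⁻⁴ = 0.082476 m
1.1×10⁻⁴ × 0.59 × 750 = 0.048675 m
Δh = 0.03015 + 0.23621 + 0.082476 + 0.048675 = 0.397511 m ≈ 400 mm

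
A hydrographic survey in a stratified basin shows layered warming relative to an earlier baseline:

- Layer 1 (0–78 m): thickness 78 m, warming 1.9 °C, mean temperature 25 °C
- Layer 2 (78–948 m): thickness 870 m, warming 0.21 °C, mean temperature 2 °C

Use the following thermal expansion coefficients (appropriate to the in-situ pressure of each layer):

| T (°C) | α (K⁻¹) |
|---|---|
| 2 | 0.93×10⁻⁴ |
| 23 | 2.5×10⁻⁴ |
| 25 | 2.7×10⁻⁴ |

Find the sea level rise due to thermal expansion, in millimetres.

57.0 mm

Layer 1 at 25 °C → α = 2.7×10⁻⁴ K⁻¹
Layer 2 at 2 °C → α = 0.93×10⁻⁴ K⁻¹
Layer 1: 2.7×10⁻⁴ × 78 × 1.9 = 0.040014 m
870 × 0.21 × 0.93×10⁻⁴ = 0.0169911 m
Δh = 0.040014 + 0.0169911 = 0.0570051 m ≈ 57.0 mm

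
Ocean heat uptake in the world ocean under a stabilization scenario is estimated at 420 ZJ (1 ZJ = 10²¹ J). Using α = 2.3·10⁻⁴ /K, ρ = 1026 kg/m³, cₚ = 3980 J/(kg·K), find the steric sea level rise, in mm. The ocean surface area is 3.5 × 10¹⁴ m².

Per unit area: Q = 420×10²¹ / (3.5×10¹⁴) = 1.2×10⁹ J/m²
Δh = αQ/(ρcₚ) = 2.3×10⁻⁴ × 1.2×10⁹ / (1026 × 3980) ≈ 0.067589 m

67.6 mm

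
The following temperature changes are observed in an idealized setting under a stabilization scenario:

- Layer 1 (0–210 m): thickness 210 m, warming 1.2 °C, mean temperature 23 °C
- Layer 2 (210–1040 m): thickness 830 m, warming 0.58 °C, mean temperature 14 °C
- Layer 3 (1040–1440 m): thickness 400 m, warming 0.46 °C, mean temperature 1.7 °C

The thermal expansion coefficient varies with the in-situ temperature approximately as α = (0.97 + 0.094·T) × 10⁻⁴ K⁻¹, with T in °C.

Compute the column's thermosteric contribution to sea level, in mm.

Layer 1: α = (0.97 + 0.094×23)×10⁻⁴ = 3.132×10⁻⁴ K⁻¹
Layer 2: α = (0.97 + 0.094×14)×10⁻⁴ = 2.286×10⁻⁴ K⁻¹
Layer 3: α = (0.97 + 0.094×1.7)×10⁻⁴ = 1.1298×10⁻⁴ K⁻¹
210 × 1.2 × 3.132×10⁻⁴ = 0.0789264 m
830 × 2.286×10⁻⁴ × 0.58 = 0.11004804 m
1040–1440 m: 400 × 1.1298×10⁻⁴ × 0.46 = 0.02078832 m
Δh = 0.0789264 + 0.11004804 + 0.02078832 = 0.20976276 m

about 210 mm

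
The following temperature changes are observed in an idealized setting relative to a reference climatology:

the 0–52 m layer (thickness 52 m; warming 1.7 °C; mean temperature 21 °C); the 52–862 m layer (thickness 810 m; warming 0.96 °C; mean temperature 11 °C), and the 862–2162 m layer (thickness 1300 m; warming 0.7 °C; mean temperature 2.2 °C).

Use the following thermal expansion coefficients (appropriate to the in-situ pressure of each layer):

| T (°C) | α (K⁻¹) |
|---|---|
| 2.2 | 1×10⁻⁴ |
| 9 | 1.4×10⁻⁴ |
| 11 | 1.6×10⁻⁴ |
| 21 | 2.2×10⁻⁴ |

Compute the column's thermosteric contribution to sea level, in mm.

Layer 1 at 21 °C → α = 2.2×10⁻⁴ K⁻¹
Layer 2 at 11 °C → α = 1.6×10⁻⁴ K⁻¹
Layer 3 at 2.2 °C → α = 1×10⁻⁴ K⁻¹
1.7 × 2.2×10⁻⁴ × 52 = 0.019448 m
0.96 × 1.6×10⁻⁴ × 810 = 0.124416 m
0.7 × 1300 × 1×10⁻⁴ = 0.09100 m
Δh = 0.019448 + 0.124416 + 0.09100 = 0.234864 m

235 mm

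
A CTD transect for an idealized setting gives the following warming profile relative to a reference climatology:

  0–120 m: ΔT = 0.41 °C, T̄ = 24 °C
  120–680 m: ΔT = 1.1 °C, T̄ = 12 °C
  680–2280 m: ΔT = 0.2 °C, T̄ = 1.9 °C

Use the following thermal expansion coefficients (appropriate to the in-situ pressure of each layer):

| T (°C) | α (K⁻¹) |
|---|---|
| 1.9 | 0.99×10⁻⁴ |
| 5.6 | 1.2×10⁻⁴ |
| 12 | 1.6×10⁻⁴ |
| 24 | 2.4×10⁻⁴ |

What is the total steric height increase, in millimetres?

Layer 1 at 24 °C → α = 2.4×10⁻⁴ K⁻¹
Layer 2 at 12 °C → α = 1.6×10⁻⁴ K⁻¹
Layer 3 at 1.9 °C → α = 0.99×10⁻⁴ K⁻¹
0–120 m: 120 × 0.41 × 2.4×10⁻⁴ = 0.011808 m
Layer 2: 1.1 × 560 × 1.6×10⁻⁴ = 0.09856 m
680–2280 m: 1600 × 0.99×10⁻⁴ × 0.2 = 0.03168 m
Δh = 0.011808 + 0.09856 + 0.03168 = 0.142048 m

142 mm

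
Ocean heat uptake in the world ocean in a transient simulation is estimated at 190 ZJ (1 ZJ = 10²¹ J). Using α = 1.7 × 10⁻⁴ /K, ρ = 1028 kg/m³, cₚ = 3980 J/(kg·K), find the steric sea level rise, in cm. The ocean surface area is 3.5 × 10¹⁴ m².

Per unit area: Q = 190×10²¹ / (3.5×10¹⁴) ≈ 5.429×10⁸ J/m²
Δh = αQ/(ρcₚ) = 1.7×10⁻⁴ × 5.429×10⁸ / (1028 × 3980) ≈ 0.022558 m

2.26 cm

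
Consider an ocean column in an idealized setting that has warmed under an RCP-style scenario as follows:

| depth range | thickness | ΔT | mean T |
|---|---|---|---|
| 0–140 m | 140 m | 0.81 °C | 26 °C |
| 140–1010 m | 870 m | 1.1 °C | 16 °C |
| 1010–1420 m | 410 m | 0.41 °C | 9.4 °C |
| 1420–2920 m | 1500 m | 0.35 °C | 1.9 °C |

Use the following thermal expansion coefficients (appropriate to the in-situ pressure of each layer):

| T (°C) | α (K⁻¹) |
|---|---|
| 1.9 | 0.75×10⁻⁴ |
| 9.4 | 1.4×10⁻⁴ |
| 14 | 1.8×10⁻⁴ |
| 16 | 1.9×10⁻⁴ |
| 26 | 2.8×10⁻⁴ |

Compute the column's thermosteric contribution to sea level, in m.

Δh ≈ 0.276 m

Layer 1 at 26 °C → α = 2.8×10⁻⁴ K⁻¹
Layer 2 at 16 °C → α = 1.9×10⁻⁴ K⁻¹
Layer 3 at 9.4 °C → α = 1.4×10⁻⁴ K⁻¹
Layer 4 at 1.9 °C → α = 0.75×10⁻⁴ K⁻¹
2.8×10⁻⁴ × 140 × 0.81 = 0.031752 m
Layer 2: 1.1 × 870 × 1.9×10⁻⁴ = 0.18183 m
1.4×10⁻⁴ × 410 × 0.41 = 0.023534 m
1420–2920 m: 1500 × 0.35 × 0.75×10⁻⁴ = 0.039375 m
Δh = 0.031752 + 0.18183 + 0.023534 + 0.039375 = 0.276491 m ≈ 0.276 m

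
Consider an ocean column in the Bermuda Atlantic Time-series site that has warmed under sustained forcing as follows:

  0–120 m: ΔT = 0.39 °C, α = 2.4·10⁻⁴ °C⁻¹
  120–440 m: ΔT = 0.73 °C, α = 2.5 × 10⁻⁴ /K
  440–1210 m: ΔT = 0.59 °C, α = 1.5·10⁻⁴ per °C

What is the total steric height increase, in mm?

Δh = 138 mm

0–120 m: 0.39 × 2.4×10⁻⁴ × 120 = 0.011232 m
Layer 2: 2.5×10⁻⁴ × 320 × 0.73 = 0.05840 m
440–1210 m: 1.5×10⁻⁴ × 0.59 × 770 = 0.068145 m
Δh = 0.011232 + 0.05840 + 0.068145 = 0.137777 m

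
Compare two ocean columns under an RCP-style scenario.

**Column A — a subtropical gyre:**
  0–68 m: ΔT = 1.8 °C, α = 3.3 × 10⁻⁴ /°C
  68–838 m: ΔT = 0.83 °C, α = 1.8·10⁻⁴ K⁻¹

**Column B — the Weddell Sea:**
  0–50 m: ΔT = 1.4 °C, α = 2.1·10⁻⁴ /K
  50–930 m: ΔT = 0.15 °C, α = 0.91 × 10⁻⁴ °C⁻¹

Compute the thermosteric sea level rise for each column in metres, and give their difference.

A: 0.16 m; B: 0.027 m; difference 0.13 m

A 0–68 m: 3.3×10⁻⁴ × 1.8 × 68 = 0.040392 m
A 68–838 m: 770 × 0.83 × 1.8×10⁻⁴ = 0.115038 m
A total: 0.15543 m
B 2.1×10⁻⁴ × 1.4 × 50 = 0.01470 m
B 880 × 0.15 × 0.91×10⁻⁴ = 0.012012 m
B total: 0.026712 m
Difference: 0.15543 − 0.026712 = 0.128718 m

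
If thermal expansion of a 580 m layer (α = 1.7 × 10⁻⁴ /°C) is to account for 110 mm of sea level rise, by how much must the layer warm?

1.12 °C

ΔT = Δh/(αH) = 0.11 / (1.7×10⁻⁴ × 580) ≈ 1.116 °C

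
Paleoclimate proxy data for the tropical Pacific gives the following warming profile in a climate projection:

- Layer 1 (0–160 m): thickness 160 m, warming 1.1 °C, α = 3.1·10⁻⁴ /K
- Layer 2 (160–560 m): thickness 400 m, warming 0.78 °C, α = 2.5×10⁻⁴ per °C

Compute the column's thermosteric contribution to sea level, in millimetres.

Layer 1: 160 × 3.1×10⁻⁴ × 1.1 = 0.05456 m
2.5×10⁻⁴ × 0.78 × 400 = 0.07800 m
Δh = 0.05456 + 0.07800 = 0.13256 m

133 mm of thermosteric rise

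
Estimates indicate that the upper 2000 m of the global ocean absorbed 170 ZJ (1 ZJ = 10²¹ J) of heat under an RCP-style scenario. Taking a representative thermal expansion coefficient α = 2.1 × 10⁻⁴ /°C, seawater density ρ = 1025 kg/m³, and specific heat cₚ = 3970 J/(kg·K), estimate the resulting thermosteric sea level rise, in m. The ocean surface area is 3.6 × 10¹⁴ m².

about 0.024 m

Per unit area: Q = 170×10²¹ / (3.6×10¹⁴) ≈ 4.722×10⁸ J/m²
Δh = αQ/(ρcₚ) = 2.1×10⁻⁴ × 4.722×10⁸ / (1025 × 3970) ≈ 0.024369 m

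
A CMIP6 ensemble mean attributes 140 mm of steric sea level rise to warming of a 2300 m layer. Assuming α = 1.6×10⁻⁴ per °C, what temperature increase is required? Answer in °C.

ΔT = Δh/(αH) = 0.14 / (1.6×10⁻⁴ × 2300) ≈ 0.3804 °C

about 0.380 °C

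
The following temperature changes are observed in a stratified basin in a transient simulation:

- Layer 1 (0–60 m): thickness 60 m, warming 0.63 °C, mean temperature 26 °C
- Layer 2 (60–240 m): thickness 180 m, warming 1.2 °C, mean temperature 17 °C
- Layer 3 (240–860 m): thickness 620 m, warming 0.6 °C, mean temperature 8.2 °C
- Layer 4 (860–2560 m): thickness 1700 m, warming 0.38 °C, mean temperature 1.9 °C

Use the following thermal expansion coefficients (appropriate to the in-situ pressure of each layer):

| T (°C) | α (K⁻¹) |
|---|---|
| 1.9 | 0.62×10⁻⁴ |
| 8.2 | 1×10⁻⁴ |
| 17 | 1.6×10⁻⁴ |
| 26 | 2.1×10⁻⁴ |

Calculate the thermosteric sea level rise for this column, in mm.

Layer 1 at 26 °C → α = 2.1×10⁻⁴ K⁻¹
Layer 2 at 17 °C → α = 1.6×10⁻⁴ K⁻¹
Layer 3 at 8.2 °C → α = 1×10⁻⁴ K⁻¹
Layer 4 at 1.9 °C → α = 0.62×10⁻⁴ K⁻¹
0–60 m: 0.63 × 60 × 2.1×10⁻⁴ = 0.007938 m
Layer 2: 1.2 × 180 × 1.6×10⁻⁴ = 0.03456 m
240–860 m: 0.6 × 1×10⁻⁴ × 620 = 0.03720 m
860–2560 m: 0.38 × 1700 × 0.62×10⁻⁴ = 0.040052 m
Δh = 0.007938 + 0.03456 + 0.03720 + 0.040052 = 0.11975 m ≈ 120 mm

120 mm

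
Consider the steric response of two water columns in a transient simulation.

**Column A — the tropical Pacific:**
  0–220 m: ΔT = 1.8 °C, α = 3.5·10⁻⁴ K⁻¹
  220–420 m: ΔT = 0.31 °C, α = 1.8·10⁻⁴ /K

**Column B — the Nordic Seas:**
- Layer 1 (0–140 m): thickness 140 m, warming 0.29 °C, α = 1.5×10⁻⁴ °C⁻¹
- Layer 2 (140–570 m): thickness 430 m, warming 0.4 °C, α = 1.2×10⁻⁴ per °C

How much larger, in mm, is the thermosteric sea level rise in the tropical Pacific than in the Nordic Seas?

123 mm larger

A 0–220 m: 1.8 × 220 × 3.5×10⁻⁴ = 0.13860 m
A 220–420 m: 200 × 0.31 × 1.8×10⁻⁴ = 0.01116 m
A total: 0.14976 m
B Layer 1: 1.5×10⁻⁴ × 140 × 0.29 = 0.00609 m
B Layer 2: 0.4 × 430 × 1.2×10⁻⁴ = 0.02064 m
B total: 0.02673 m
Difference: 0.14976 − 0.02673 = 0.12303 m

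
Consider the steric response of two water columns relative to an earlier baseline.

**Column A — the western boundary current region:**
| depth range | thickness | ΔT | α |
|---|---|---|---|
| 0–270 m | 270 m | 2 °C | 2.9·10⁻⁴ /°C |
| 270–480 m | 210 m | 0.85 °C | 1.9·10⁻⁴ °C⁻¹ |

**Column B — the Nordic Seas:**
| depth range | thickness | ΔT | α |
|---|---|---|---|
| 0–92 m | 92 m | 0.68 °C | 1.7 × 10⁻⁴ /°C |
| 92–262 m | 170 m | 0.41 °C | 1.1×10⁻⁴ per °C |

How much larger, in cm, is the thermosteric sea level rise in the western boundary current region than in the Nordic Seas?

A 0–270 m: 2.9×10⁻⁴ × 2 × 270 = 0.15660 m
A 1.9×10⁻⁴ × 210 × 0.85 = 0.033915 m
A total: 0.190515 m
B 0–92 m: 92 × 0.68 × 1.7×10⁻⁴ = 0.0106352 m
B 1.1×10⁻⁴ × 170 × 0.41 = 0.007667 m
B total: 0.0183022 m
Difference: 0.190515 − 0.0183022 = 0.1722128 m

Δh_A − Δh_B ≈ 17 cm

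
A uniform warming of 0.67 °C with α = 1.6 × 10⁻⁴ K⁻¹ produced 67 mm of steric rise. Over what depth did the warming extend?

about 625 m

H = Δh/(αΔT) = 0.067 / (1.6×10⁻⁴ × 0.67) = 625.0 m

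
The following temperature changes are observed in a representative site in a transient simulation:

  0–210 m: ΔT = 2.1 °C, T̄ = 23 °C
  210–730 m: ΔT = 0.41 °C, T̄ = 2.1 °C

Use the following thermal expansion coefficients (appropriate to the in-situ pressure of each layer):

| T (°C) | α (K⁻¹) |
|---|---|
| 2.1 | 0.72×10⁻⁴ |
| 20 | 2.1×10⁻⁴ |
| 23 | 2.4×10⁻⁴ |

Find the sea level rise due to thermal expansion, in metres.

Layer 1 at 23 °C → α = 2.4×10⁻⁴ K⁻¹
Layer 2 at 2.1 °C → α = 0.72×10⁻⁴ K⁻¹
2.1 × 2.4×10⁻⁴ × 210 = 0.10584 m
210–730 m: 0.41 × 520 × 0.72×10⁻⁴ = 0.0153504 m
Δh = 0.10584 + 0.0153504 = 0.1211904 m ≈ 0.121 m

0.121 m of thermosteric rise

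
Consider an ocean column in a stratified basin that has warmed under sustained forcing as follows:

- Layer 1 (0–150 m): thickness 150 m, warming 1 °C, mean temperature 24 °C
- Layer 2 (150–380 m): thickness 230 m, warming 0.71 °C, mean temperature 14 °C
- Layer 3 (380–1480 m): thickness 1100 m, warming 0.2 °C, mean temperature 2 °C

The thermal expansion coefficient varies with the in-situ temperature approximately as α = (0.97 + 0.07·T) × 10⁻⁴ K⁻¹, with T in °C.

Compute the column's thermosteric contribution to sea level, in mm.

Layer 1: α = (0.97 + 0.07×24)×10⁻⁴ = 2.65×10⁻⁴ K⁻¹
Layer 2: α = (0.97 + 0.07×14)×10⁻⁴ = 1.95×10⁻⁴ K⁻¹
Layer 3: α = (0.97 + 0.07×2)×10⁻⁴ = 1.11×10⁻⁴ K⁻¹
Layer 1: 2.65×10⁻⁴ × 150 × 1 = 0.03975 m
150–380 m: 1.95×10⁻⁴ × 0.71 × 230 = 0.0318435 m
1.11×10⁻⁴ × 1100 × 0.2 = 0.02442 m
Δh = 0.03975 + 0.0318435 + 0.02442 = 0.0960135 m ≈ 96.0 mm

96.0 mm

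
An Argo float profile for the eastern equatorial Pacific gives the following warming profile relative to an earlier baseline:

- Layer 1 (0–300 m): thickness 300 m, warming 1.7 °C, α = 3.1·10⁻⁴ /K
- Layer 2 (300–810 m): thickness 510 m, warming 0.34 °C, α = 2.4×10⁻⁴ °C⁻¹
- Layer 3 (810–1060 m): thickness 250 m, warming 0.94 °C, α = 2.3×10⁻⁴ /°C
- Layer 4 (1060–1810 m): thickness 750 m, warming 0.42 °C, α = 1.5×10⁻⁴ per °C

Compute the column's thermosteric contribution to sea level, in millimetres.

0–300 m: 1.7 × 3.1×10⁻⁴ × 300 = 0.15810 m
Layer 2: 510 × 0.34 × 2.4×10⁻⁴ = 0.041616 m
Layer 3: 250 × 2.3×10⁻⁴ × 0.94 = 0.05405 m
1.5×10⁻⁴ × 750 × 0.42 = 0.04725 m
Δh = 0.15810 + 0.041616 + 0.05405 + 0.04725 = 0.301016 m

301 mm of thermosteric rise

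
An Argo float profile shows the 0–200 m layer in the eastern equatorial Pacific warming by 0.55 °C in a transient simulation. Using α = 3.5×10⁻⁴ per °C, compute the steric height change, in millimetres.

39 mm of thermosteric rise

Δh = αΔT·H = 3.5×10⁻⁴ × 0.55 × 200 = 0.03850 m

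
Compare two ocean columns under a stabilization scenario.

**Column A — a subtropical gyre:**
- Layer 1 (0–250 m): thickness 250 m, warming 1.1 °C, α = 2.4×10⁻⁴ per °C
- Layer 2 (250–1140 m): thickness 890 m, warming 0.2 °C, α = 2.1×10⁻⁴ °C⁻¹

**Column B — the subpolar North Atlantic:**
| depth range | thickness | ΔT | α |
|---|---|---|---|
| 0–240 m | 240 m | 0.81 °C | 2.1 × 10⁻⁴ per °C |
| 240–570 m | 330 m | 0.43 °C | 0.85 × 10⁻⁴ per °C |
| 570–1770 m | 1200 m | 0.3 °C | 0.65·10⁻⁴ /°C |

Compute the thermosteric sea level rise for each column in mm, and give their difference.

A: 100 mm; B: 76 mm; difference 27 mm

A Layer 1: 250 × 1.1 × 2.4×10⁻⁴ = 0.06600 m
A 2.1×10⁻⁴ × 0.2 × 890 = 0.03738 m
A total: 0.10338 m
B Layer 1: 0.81 × 2.1×10⁻⁴ × 240 = 0.040824 m
B 0.43 × 0.85×10⁻⁴ × 330 = 0.0120615 m
B Layer 3: 0.65×10⁻⁴ × 1200 × 0.3 = 0.02340 m
B total: 0.0762855 m
Difference: 0.10338 − 0.0762855 = 0.0270945 m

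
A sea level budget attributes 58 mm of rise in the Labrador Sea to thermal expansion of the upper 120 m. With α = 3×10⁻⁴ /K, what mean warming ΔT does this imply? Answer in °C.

about 1.61 °C

ΔT = Δh/(αH) = 0.058 / (3×10⁻⁴ × 120) ≈ 1.611 °C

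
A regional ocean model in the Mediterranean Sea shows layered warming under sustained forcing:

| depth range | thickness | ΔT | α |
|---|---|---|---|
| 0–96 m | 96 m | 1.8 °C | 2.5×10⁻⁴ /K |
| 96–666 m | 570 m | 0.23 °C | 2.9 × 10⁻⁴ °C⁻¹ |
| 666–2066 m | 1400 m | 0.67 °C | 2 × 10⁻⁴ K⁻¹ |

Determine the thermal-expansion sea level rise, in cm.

about 27 cm

Layer 1: 2.5×10⁻⁴ × 1.8 × 96 = 0.04320 m
0.23 × 570 × 2.9×10⁻⁴ = 0.038019 m
Layer 3: 2×10⁻⁴ × 0.67 × 1400 = 0.18760 m
Δh = 0.04320 + 0.038019 + 0.18760 = 0.268819 m ≈ 27 cm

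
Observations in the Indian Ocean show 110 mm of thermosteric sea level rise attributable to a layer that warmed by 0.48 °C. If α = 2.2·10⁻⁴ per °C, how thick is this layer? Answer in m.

H = Δh/(αΔT) = 0.11 / (2.2×10⁻⁴ × 0.48) ≈ 1042 m

1040 m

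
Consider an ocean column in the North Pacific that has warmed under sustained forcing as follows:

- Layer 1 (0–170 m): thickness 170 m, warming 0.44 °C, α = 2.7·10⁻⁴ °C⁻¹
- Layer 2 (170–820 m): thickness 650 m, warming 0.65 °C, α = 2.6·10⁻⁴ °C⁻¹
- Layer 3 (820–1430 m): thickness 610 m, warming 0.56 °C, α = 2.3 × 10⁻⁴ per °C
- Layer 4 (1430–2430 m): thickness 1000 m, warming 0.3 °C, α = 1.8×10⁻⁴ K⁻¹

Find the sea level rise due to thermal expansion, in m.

2.7×10⁻⁴ × 0.44 × 170 = 0.020196 m
2.6×10⁻⁴ × 650 × 0.65 = 0.10985 m
610 × 2.3×10⁻⁴ × 0.56 = 0.078568 m
1.8×10⁻⁴ × 1000 × 0.3 = 0.05400 m
Δh = 0.020196 + 0.10985 + 0.078568 + 0.05400 = 0.262614 m

Δh = 0.26 m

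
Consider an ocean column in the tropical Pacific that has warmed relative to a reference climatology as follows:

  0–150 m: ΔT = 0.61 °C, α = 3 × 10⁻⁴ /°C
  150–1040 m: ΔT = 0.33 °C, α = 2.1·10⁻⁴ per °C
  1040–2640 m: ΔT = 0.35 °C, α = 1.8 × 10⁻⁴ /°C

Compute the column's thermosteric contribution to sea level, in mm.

about 190 mm

3×10⁻⁴ × 0.61 × 150 = 0.02745 m
0.33 × 890 × 2.1×10⁻⁴ = 0.061677 m
0.35 × 1600 × 1.8×10⁻⁴ = 0.10080 m
Δh = 0.02745 + 0.061677 + 0.10080 = 0.189927 m ≈ 190 mm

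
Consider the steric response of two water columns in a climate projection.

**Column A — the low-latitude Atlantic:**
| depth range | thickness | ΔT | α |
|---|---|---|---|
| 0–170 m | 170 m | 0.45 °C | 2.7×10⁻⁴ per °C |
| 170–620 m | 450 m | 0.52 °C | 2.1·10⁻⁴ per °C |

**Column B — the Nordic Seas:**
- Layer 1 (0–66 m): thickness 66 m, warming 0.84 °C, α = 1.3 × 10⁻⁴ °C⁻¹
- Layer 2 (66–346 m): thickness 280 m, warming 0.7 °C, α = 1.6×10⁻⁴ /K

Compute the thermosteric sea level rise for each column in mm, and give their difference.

A 2.7×10⁻⁴ × 0.45 × 170 = 0.020655 m
A 0.52 × 450 × 2.1×10⁻⁴ = 0.04914 m
A total: 0.069795 m
B 0–66 m: 0.84 × 66 × 1.3×10⁻⁴ = 0.0072072 m
B Layer 2: 1.6×10⁻⁴ × 0.7 × 280 = 0.03136 m
B total: 0.0385672 m
Difference: 0.069795 − 0.0385672 = 0.0312278 m

A: 70 mm; B: 39 mm; difference 31 mm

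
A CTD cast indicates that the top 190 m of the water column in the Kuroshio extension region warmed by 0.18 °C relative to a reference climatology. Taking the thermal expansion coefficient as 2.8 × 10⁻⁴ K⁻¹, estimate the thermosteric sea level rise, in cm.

about 0.958 cm

Δh = αΔT·H = 2.8×10⁻⁴ × 0.18 × 190 = 0.009576 m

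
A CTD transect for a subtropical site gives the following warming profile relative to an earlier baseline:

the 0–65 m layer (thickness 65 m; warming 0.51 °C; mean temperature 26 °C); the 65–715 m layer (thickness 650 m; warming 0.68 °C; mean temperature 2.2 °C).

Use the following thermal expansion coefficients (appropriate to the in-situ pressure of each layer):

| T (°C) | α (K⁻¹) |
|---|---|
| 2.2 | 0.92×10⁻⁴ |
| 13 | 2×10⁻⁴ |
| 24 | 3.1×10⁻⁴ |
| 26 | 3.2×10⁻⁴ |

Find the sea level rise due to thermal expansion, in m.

0.0513 m

Layer 1 at 26 °C → α = 3.2×10⁻⁴ K⁻¹
Layer 2 at 2.2 °C → α = 0.92×10⁻⁴ K⁻¹
0–65 m: 65 × 0.51 × 3.2×10⁻⁴ = 0.010608 m
0.68 × 0.92×10⁻⁴ × 650 = 0.040664 m
Δh = 0.010608 + 0.040664 = 0.051272 m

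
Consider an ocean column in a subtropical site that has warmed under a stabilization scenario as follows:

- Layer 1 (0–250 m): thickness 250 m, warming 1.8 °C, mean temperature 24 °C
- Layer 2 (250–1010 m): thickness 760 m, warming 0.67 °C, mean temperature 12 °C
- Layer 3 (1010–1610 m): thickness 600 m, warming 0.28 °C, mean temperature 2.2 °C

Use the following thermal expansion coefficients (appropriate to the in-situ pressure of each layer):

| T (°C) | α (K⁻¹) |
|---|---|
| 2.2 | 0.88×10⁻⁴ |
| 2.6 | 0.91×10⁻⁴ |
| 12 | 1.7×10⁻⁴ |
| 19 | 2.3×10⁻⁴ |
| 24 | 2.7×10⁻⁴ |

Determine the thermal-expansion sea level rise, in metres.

Δh = 0.223 m

Layer 1 at 24 °C → α = 2.7×10⁻⁴ K⁻¹
Layer 2 at 12 °C → α = 1.7×10⁻⁴ K⁻¹
Layer 3 at 2.2 °C → α = 0.88×10⁻⁴ K⁻¹
1.8 × 2.7×10⁻⁴ × 250 = 0.12150 m
250–1010 m: 760 × 0.67 × 1.7×10⁻⁴ = 0.086564 m
Layer 3: 600 × 0.88×10⁻⁴ × 0.28 = 0.014784 m
Δh = 0.12150 + 0.086564 + 0.014784 = 0.222848 m ≈ 0.223 m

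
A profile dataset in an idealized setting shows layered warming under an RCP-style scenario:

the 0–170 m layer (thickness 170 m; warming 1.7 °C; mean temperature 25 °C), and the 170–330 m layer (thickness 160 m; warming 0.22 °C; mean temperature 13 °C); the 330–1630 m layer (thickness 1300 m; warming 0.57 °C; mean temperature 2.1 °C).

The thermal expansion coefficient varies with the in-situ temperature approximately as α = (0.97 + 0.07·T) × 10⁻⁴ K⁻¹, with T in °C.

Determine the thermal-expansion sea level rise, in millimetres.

Layer 1: α = (0.97 + 0.07×25)×10⁻⁴ = 2.72×10⁻⁴ K⁻¹
Layer 2: α = (0.97 + 0.07×13)×10⁻⁴ = 1.88×10⁻⁴ K⁻¹
Layer 3: α = (0.97 + 0.07×2.1)×10⁻⁴ = 1.117×10⁻⁴ K⁻¹
1.7 × 170 × 2.72×10⁻⁴ = 0.078608 m
170–330 m: 1.88×10⁻⁴ × 0.22 × 160 = 0.0066176 m
Layer 3: 0.57 × 1.117×10⁻⁴ × 1300 = 0.0827697 m
Δh = 0.078608 + 0.0066176 + 0.0827697 = 0.1679953 m

Δh = 168 mm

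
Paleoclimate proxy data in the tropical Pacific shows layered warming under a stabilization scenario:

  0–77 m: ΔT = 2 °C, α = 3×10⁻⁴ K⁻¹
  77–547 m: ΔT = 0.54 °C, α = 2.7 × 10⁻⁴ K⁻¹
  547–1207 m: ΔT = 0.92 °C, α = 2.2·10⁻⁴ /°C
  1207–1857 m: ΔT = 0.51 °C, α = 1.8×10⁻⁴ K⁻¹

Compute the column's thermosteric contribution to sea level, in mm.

3×10⁻⁴ × 2 × 77 = 0.04620 m
77–547 m: 470 × 2.7×10⁻⁴ × 0.54 = 0.068526 m
Layer 3: 0.92 × 2.2×10⁻⁴ × 660 = 0.133584 m
650 × 0.51 × 1.8×10⁻⁴ = 0.05967 m
Δh = 0.04620 + 0.068526 + 0.133584 + 0.05967 = 0.30798 m

Δh ≈ 308 mm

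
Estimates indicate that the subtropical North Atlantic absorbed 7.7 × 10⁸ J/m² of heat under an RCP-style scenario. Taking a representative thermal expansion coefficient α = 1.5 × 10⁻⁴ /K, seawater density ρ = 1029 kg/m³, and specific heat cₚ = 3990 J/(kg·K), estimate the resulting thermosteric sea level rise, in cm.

Δh ≈ 2.81 cm

Δh = αQ/(ρcₚ) = 1.5×10⁻⁴ × 7.7×10⁸ / (1029 × 3990) ≈ 0.028132 m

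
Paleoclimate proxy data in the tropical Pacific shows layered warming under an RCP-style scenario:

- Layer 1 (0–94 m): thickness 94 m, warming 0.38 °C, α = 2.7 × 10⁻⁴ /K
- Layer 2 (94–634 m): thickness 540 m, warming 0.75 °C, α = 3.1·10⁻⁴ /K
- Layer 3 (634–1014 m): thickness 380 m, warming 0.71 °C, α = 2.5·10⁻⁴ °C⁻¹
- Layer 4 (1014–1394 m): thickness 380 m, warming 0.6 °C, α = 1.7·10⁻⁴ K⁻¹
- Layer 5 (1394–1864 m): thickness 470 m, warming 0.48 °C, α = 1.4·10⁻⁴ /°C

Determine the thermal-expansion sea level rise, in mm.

Layer 1: 2.7×10⁻⁴ × 0.38 × 94 = 0.0096444 m
94–634 m: 3.1×10⁻⁴ × 540 × 0.75 = 0.12555 m
380 × 2.5×10⁻⁴ × 0.71 = 0.06745 m
0.6 × 1.7×10⁻⁴ × 380 = 0.03876 m
Layer 5: 470 × 1.4×10⁻⁴ × 0.48 = 0.031584 m
Δh = 0.0096444 + 0.12555 + 0.06745 + 0.03876 + 0.031584 = 0.2729884 m

Δh = 273 mm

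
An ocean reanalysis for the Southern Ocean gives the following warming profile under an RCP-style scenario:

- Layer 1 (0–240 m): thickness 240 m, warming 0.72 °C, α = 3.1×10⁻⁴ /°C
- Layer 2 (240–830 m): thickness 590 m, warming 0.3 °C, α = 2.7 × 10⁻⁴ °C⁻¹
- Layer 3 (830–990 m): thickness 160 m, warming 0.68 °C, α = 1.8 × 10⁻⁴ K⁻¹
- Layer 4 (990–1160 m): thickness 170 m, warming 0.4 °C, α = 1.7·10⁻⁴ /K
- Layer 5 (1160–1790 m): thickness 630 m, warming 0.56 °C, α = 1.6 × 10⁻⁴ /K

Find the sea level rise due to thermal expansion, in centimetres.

Δh ≈ 19 cm

240 × 3.1×10⁻⁴ × 0.72 = 0.053568 m
2.7×10⁻⁴ × 0.3 × 590 = 0.04779 m
830–990 m: 1.8×10⁻⁴ × 160 × 0.68 = 0.019584 m
Layer 4: 0.4 × 1.7×10⁻⁴ × 170 = 0.01156 m
1160–1790 m: 630 × 0.56 × 1.6×10⁻⁴ = 0.056448 m
Δh = 0.053568 + 0.04779 + 0.019584 + 0.01156 + 0.056448 = 0.18895 m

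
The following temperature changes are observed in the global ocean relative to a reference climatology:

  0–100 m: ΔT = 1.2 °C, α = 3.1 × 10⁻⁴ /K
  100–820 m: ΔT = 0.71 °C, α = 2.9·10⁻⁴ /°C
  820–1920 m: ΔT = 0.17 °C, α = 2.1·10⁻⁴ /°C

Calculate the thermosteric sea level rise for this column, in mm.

Layer 1: 100 × 1.2 × 3.1×10⁻⁴ = 0.03720 m
Layer 2: 2.9×10⁻⁴ × 720 × 0.71 = 0.148248 m
0.17 × 2.1×10⁻⁴ × 1100 = 0.03927 m
Δh = 0.03720 + 0.148248 + 0.03927 = 0.224718 m ≈ 225 mm

225 mm of thermosteric rise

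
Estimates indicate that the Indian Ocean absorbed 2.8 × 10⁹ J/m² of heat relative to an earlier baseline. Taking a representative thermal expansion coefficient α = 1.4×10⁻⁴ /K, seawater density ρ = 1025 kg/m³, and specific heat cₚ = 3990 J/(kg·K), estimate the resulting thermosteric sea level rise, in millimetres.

Δh = αQ/(ρcₚ) = 1.4×10⁻⁴ × 2.8×10⁹ / (1025 × 3990) ≈ 0.095849 m

96 mm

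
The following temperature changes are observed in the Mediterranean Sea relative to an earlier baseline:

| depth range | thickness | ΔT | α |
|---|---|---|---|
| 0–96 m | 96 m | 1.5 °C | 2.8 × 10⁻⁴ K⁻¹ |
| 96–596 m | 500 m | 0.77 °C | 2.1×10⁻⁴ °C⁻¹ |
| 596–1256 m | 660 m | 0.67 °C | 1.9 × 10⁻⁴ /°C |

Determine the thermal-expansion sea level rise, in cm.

about 21 cm

0–96 m: 1.5 × 96 × 2.8×10⁻⁴ = 0.04032 m
Layer 2: 500 × 2.1×10⁻⁴ × 0.77 = 0.08085 m
1.9×10⁻⁴ × 0.67 × 660 = 0.084018 m
Δh = 0.04032 + 0.08085 + 0.084018 = 0.205188 m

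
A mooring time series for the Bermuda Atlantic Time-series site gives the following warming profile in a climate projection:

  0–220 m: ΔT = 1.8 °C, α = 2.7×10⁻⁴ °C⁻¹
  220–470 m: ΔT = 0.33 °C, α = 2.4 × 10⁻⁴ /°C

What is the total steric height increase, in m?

220 × 1.8 × 2.7×10⁻⁴ = 0.10692 m
Layer 2: 250 × 2.4×10⁻⁴ × 0.33 = 0.01980 m
Δh = 0.10692 + 0.01980 = 0.12672 m

Δh ≈ 0.13 m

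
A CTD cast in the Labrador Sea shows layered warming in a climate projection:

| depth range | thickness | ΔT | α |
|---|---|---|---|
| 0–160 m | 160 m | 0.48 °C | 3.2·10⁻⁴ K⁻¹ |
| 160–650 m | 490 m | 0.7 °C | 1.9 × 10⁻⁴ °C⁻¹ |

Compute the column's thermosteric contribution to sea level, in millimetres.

about 90 mm

Layer 1: 0.48 × 3.2×10⁻⁴ × 160 = 0.024576 m
0.7 × 1.9×10⁻⁴ × 490 = 0.06517 m
Δh = 0.024576 + 0.06517 = 0.089746 m ≈ 90 mm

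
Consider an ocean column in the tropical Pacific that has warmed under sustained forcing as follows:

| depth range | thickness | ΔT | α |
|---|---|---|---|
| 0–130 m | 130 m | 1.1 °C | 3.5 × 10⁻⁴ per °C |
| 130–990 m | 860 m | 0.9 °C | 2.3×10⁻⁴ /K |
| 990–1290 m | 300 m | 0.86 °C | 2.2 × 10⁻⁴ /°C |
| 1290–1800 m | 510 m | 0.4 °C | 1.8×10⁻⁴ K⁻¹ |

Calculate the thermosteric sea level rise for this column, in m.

130 × 3.5×10⁻⁴ × 1.1 = 0.05005 m
Layer 2: 2.3×10⁻⁴ × 0.9 × 860 = 0.17802 m
0.86 × 300 × 2.2×10⁻⁴ = 0.05676 m
Layer 4: 0.4 × 1.8×10⁻⁴ × 510 = 0.03672 m
Δh = 0.05005 + 0.17802 + 0.05676 + 0.03672 = 0.32155 m ≈ 0.32 m

0.32 m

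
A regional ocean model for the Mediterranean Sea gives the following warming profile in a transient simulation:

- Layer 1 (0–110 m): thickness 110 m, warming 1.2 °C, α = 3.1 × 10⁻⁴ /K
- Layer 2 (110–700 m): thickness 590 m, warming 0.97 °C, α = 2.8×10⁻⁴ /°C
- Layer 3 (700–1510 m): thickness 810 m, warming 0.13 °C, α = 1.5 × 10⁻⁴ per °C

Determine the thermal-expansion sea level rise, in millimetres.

217 mm

0–110 m: 110 × 1.2 × 3.1×10⁻⁴ = 0.04092 m
Layer 2: 0.97 × 2.8×10⁻⁴ × 590 = 0.160244 m
700–1510 m: 0.13 × 810 × 1.5×10⁻⁴ = 0.015795 m
Δh = 0.04092 + 0.160244 + 0.015795 = 0.216959 m ≈ 217 mm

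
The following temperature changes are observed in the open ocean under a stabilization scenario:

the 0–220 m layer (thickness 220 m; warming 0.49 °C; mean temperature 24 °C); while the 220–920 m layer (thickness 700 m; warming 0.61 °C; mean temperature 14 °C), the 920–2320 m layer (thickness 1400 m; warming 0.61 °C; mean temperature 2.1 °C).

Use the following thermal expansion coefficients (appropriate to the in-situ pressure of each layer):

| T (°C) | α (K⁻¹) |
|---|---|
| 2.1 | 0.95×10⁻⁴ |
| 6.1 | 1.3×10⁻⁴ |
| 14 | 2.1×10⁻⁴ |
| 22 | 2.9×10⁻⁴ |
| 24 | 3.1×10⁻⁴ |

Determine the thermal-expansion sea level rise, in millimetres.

Layer 1 at 24 °C → α = 3.1×10⁻⁴ K⁻¹
Layer 2 at 14 °C → α = 2.1×10⁻⁴ K⁻¹
Layer 3 at 2.1 °C → α = 0.95×10⁻⁴ K⁻¹
Layer 1: 220 × 3.1×10⁻⁴ × 0.49 = 0.033418 m
0.61 × 2.1×10⁻⁴ × 700 = 0.08967 m
920–2320 m: 0.95×10⁻⁴ × 1400 × 0.61 = 0.08113 m
Δh = 0.033418 + 0.08967 + 0.08113 = 0.204218 m

Δh = 200 mm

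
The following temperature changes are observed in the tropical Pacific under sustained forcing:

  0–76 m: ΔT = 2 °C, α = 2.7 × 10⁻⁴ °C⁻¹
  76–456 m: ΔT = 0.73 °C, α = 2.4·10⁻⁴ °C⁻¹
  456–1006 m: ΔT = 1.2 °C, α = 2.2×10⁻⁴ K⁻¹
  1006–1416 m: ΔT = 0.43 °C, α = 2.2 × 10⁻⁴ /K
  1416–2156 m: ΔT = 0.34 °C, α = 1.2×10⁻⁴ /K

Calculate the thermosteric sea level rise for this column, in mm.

Δh ≈ 320 mm

2 × 2.7×10⁻⁴ × 76 = 0.04104 m
76–456 m: 2.4×10⁻⁴ × 380 × 0.73 = 0.066576 m
456–1006 m: 550 × 1.2 × 2.2×10⁻⁴ = 0.14520 m
2.2×10⁻⁴ × 0.43 × 410 = 0.038786 m
1416–2156 m: 1.2×10⁻⁴ × 0.34 × 740 = 0.030192 m
Δh = 0.04104 + 0.066576 + 0.14520 + 0.038786 + 0.030192 = 0.321794 m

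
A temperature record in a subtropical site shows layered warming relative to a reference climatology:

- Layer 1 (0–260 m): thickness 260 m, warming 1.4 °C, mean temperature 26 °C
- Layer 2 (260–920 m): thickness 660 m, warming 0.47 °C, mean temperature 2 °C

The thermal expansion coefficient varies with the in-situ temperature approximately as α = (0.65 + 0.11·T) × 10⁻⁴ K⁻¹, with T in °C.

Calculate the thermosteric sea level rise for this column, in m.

about 0.15 m

Layer 1: α = (0.65 + 0.11×26)×10⁻⁴ = 3.51×10⁻⁴ K⁻¹
Layer 2: α = (0.65 + 0.11×2)×10⁻⁴ = 0.87×10⁻⁴ K⁻¹
3.51×10⁻⁴ × 1.4 × 260 = 0.127764 m
260–920 m: 0.47 × 0.87×10⁻⁴ × 660 = 0.0269874 m
Δh = 0.127764 + 0.0269874 = 0.1547514 m ≈ 0.15 m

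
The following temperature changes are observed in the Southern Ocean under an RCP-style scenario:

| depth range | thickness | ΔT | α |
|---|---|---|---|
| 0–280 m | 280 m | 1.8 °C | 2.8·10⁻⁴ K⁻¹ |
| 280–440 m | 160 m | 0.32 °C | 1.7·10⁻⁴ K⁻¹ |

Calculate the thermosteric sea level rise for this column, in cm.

about 15.0 cm

1.8 × 280 × 2.8×10⁻⁴ = 0.14112 m
1.7×10⁻⁴ × 160 × 0.32 = 0.008704 m
Δh = 0.14112 + 0.008704 = 0.149824 m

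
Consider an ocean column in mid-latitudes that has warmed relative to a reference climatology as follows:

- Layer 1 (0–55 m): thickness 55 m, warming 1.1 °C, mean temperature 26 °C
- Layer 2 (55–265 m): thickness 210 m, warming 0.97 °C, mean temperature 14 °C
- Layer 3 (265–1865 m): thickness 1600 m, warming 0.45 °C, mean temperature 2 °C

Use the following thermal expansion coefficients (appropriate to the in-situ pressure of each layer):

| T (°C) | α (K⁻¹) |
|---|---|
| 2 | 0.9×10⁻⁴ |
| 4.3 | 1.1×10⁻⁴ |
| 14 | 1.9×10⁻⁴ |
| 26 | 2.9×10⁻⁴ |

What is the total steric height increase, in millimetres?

Layer 1 at 26 °C → α = 2.9×10⁻⁴ K⁻¹
Layer 2 at 14 °C → α = 1.9×10⁻⁴ K⁻¹
Layer 3 at 2 °C → α = 0.9×10⁻⁴ K⁻¹
1.1 × 55 × 2.9×10⁻⁴ = 0.017545 m
Layer 2: 1.9×10⁻⁴ × 210 × 0.97 = 0.038703 m
265–1865 m: 0.9×10⁻⁴ × 0.45 × 1600 = 0.06480 m
Δh = 0.017545 + 0.038703 + 0.06480 = 0.121048 m ≈ 121 mm

Δh = 121 mm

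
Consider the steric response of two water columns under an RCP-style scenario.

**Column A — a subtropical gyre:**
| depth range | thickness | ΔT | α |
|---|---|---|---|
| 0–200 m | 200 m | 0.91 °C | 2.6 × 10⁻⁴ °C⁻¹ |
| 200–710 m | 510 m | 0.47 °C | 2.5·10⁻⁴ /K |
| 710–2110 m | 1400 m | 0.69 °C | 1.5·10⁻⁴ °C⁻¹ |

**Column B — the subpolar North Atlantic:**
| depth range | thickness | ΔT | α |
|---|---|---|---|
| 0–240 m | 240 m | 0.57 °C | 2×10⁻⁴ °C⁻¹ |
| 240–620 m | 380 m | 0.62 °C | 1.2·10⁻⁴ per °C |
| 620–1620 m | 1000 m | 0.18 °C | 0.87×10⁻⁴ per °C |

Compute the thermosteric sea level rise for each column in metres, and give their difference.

A: 0.252 m; B: 0.0713 m; difference 0.181 m

A Layer 1: 2.6×10⁻⁴ × 200 × 0.91 = 0.04732 m
A Layer 2: 0.47 × 2.5×10⁻⁴ × 510 = 0.059925 m
A Layer 3: 1400 × 1.5×10⁻⁴ × 0.69 = 0.14490 m
A total: 0.252145 m
B 0–240 m: 0.57 × 240 × 2×10⁻⁴ = 0.02736 m
B 240–620 m: 380 × 0.62 × 1.2×10⁻⁴ = 0.028272 m
B 620–1620 m: 1000 × 0.18 × 0.87×10⁻⁴ = 0.01566 m
B total: 0.071292 m
Difference: 0.252145 − 0.071292 = 0.180853 m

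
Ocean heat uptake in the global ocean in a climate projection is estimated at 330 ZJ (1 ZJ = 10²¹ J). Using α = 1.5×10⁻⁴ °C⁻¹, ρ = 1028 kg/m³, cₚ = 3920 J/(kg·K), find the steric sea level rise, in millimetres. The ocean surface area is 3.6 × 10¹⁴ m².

Per unit area: Q = 330×10²¹ / (3.6×10¹⁴) ≈ 9.167×10⁸ J/m²
Δh = αQ/(ρcₚ) = 1.5×10⁻⁴ × 9.167×10⁸ / (1028 × 3920) ≈ 0.034122 m

34.1 mm of thermosteric rise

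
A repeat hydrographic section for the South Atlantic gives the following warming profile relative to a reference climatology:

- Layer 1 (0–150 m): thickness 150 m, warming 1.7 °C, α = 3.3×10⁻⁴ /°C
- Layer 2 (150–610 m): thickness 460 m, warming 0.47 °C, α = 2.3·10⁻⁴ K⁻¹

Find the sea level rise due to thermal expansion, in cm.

Layer 1: 150 × 1.7 × 3.3×10⁻⁴ = 0.08415 m
460 × 0.47 × 2.3×10⁻⁴ = 0.049726 m
Δh = 0.08415 + 0.049726 = 0.133876 m ≈ 13 cm

13 cm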